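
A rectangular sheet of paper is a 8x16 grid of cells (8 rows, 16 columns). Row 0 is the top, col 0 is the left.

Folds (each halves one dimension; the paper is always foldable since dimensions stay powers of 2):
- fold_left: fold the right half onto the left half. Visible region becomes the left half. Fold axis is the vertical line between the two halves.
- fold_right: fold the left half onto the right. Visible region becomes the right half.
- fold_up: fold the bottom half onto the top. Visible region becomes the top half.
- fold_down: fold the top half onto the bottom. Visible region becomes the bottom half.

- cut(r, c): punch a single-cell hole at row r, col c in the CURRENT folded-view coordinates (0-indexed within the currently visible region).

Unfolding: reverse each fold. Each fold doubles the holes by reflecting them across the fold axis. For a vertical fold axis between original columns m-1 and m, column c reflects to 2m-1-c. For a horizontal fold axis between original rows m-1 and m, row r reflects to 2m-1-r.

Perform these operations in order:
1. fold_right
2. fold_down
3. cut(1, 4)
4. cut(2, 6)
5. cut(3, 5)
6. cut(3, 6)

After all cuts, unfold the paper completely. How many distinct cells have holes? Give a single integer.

Op 1 fold_right: fold axis v@8; visible region now rows[0,8) x cols[8,16) = 8x8
Op 2 fold_down: fold axis h@4; visible region now rows[4,8) x cols[8,16) = 4x8
Op 3 cut(1, 4): punch at orig (5,12); cuts so far [(5, 12)]; region rows[4,8) x cols[8,16) = 4x8
Op 4 cut(2, 6): punch at orig (6,14); cuts so far [(5, 12), (6, 14)]; region rows[4,8) x cols[8,16) = 4x8
Op 5 cut(3, 5): punch at orig (7,13); cuts so far [(5, 12), (6, 14), (7, 13)]; region rows[4,8) x cols[8,16) = 4x8
Op 6 cut(3, 6): punch at orig (7,14); cuts so far [(5, 12), (6, 14), (7, 13), (7, 14)]; region rows[4,8) x cols[8,16) = 4x8
Unfold 1 (reflect across h@4): 8 holes -> [(0, 13), (0, 14), (1, 14), (2, 12), (5, 12), (6, 14), (7, 13), (7, 14)]
Unfold 2 (reflect across v@8): 16 holes -> [(0, 1), (0, 2), (0, 13), (0, 14), (1, 1), (1, 14), (2, 3), (2, 12), (5, 3), (5, 12), (6, 1), (6, 14), (7, 1), (7, 2), (7, 13), (7, 14)]

Answer: 16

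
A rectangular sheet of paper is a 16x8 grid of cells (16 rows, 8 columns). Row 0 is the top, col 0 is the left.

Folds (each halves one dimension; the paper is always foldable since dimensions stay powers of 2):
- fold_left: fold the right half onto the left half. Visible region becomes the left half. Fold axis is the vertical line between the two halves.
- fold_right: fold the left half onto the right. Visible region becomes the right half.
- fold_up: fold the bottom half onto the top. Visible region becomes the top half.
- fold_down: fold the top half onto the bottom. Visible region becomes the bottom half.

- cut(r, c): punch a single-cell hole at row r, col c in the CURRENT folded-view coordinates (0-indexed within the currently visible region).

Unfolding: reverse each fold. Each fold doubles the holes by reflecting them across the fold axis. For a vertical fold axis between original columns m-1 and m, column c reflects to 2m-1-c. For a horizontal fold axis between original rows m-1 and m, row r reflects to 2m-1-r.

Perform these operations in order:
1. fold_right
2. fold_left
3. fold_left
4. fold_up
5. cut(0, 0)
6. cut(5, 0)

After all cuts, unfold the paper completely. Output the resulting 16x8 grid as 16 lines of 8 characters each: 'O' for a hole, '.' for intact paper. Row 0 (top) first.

Answer: OOOOOOOO
........
........
........
........
OOOOOOOO
........
........
........
........
OOOOOOOO
........
........
........
........
OOOOOOOO

Derivation:
Op 1 fold_right: fold axis v@4; visible region now rows[0,16) x cols[4,8) = 16x4
Op 2 fold_left: fold axis v@6; visible region now rows[0,16) x cols[4,6) = 16x2
Op 3 fold_left: fold axis v@5; visible region now rows[0,16) x cols[4,5) = 16x1
Op 4 fold_up: fold axis h@8; visible region now rows[0,8) x cols[4,5) = 8x1
Op 5 cut(0, 0): punch at orig (0,4); cuts so far [(0, 4)]; region rows[0,8) x cols[4,5) = 8x1
Op 6 cut(5, 0): punch at orig (5,4); cuts so far [(0, 4), (5, 4)]; region rows[0,8) x cols[4,5) = 8x1
Unfold 1 (reflect across h@8): 4 holes -> [(0, 4), (5, 4), (10, 4), (15, 4)]
Unfold 2 (reflect across v@5): 8 holes -> [(0, 4), (0, 5), (5, 4), (5, 5), (10, 4), (10, 5), (15, 4), (15, 5)]
Unfold 3 (reflect across v@6): 16 holes -> [(0, 4), (0, 5), (0, 6), (0, 7), (5, 4), (5, 5), (5, 6), (5, 7), (10, 4), (10, 5), (10, 6), (10, 7), (15, 4), (15, 5), (15, 6), (15, 7)]
Unfold 4 (reflect across v@4): 32 holes -> [(0, 0), (0, 1), (0, 2), (0, 3), (0, 4), (0, 5), (0, 6), (0, 7), (5, 0), (5, 1), (5, 2), (5, 3), (5, 4), (5, 5), (5, 6), (5, 7), (10, 0), (10, 1), (10, 2), (10, 3), (10, 4), (10, 5), (10, 6), (10, 7), (15, 0), (15, 1), (15, 2), (15, 3), (15, 4), (15, 5), (15, 6), (15, 7)]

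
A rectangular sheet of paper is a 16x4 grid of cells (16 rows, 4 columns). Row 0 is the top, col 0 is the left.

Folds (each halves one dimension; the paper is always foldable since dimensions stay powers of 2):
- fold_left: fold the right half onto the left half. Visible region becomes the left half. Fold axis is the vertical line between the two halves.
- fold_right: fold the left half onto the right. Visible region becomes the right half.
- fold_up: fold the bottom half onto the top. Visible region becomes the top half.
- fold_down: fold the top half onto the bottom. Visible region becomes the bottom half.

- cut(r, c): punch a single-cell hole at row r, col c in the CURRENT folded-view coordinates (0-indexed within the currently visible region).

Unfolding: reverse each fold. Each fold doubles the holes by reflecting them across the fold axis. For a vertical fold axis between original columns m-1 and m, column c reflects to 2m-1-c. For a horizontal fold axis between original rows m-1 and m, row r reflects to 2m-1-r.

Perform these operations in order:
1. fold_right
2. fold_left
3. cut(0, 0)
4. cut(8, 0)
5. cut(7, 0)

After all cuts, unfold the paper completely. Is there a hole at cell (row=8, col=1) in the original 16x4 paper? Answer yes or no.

Answer: yes

Derivation:
Op 1 fold_right: fold axis v@2; visible region now rows[0,16) x cols[2,4) = 16x2
Op 2 fold_left: fold axis v@3; visible region now rows[0,16) x cols[2,3) = 16x1
Op 3 cut(0, 0): punch at orig (0,2); cuts so far [(0, 2)]; region rows[0,16) x cols[2,3) = 16x1
Op 4 cut(8, 0): punch at orig (8,2); cuts so far [(0, 2), (8, 2)]; region rows[0,16) x cols[2,3) = 16x1
Op 5 cut(7, 0): punch at orig (7,2); cuts so far [(0, 2), (7, 2), (8, 2)]; region rows[0,16) x cols[2,3) = 16x1
Unfold 1 (reflect across v@3): 6 holes -> [(0, 2), (0, 3), (7, 2), (7, 3), (8, 2), (8, 3)]
Unfold 2 (reflect across v@2): 12 holes -> [(0, 0), (0, 1), (0, 2), (0, 3), (7, 0), (7, 1), (7, 2), (7, 3), (8, 0), (8, 1), (8, 2), (8, 3)]
Holes: [(0, 0), (0, 1), (0, 2), (0, 3), (7, 0), (7, 1), (7, 2), (7, 3), (8, 0), (8, 1), (8, 2), (8, 3)]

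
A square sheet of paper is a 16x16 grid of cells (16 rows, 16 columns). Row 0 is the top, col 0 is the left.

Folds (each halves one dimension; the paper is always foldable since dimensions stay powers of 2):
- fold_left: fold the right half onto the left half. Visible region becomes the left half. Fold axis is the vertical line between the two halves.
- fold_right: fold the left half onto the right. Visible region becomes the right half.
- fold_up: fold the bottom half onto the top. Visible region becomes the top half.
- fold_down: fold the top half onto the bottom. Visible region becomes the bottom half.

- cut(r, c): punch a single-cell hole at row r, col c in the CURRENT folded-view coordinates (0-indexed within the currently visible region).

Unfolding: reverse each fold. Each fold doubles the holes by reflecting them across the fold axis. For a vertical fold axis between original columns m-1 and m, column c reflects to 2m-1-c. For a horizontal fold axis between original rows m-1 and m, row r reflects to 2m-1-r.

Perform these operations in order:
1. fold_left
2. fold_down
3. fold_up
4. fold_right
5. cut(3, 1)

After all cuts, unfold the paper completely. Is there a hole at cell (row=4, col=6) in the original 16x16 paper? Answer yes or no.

Answer: no

Derivation:
Op 1 fold_left: fold axis v@8; visible region now rows[0,16) x cols[0,8) = 16x8
Op 2 fold_down: fold axis h@8; visible region now rows[8,16) x cols[0,8) = 8x8
Op 3 fold_up: fold axis h@12; visible region now rows[8,12) x cols[0,8) = 4x8
Op 4 fold_right: fold axis v@4; visible region now rows[8,12) x cols[4,8) = 4x4
Op 5 cut(3, 1): punch at orig (11,5); cuts so far [(11, 5)]; region rows[8,12) x cols[4,8) = 4x4
Unfold 1 (reflect across v@4): 2 holes -> [(11, 2), (11, 5)]
Unfold 2 (reflect across h@12): 4 holes -> [(11, 2), (11, 5), (12, 2), (12, 5)]
Unfold 3 (reflect across h@8): 8 holes -> [(3, 2), (3, 5), (4, 2), (4, 5), (11, 2), (11, 5), (12, 2), (12, 5)]
Unfold 4 (reflect across v@8): 16 holes -> [(3, 2), (3, 5), (3, 10), (3, 13), (4, 2), (4, 5), (4, 10), (4, 13), (11, 2), (11, 5), (11, 10), (11, 13), (12, 2), (12, 5), (12, 10), (12, 13)]
Holes: [(3, 2), (3, 5), (3, 10), (3, 13), (4, 2), (4, 5), (4, 10), (4, 13), (11, 2), (11, 5), (11, 10), (11, 13), (12, 2), (12, 5), (12, 10), (12, 13)]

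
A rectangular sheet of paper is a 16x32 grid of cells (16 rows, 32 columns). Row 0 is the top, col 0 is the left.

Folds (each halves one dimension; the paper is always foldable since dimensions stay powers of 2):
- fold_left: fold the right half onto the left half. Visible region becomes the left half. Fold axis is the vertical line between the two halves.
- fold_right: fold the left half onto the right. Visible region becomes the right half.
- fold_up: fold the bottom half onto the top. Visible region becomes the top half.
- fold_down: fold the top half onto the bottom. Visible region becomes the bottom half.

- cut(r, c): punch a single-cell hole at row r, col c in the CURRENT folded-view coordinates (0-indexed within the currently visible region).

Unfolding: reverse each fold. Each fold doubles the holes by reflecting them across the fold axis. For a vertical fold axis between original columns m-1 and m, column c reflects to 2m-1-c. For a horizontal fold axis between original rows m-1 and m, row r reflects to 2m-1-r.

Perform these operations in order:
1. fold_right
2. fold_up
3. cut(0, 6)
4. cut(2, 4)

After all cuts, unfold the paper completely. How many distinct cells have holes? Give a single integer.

Answer: 8

Derivation:
Op 1 fold_right: fold axis v@16; visible region now rows[0,16) x cols[16,32) = 16x16
Op 2 fold_up: fold axis h@8; visible region now rows[0,8) x cols[16,32) = 8x16
Op 3 cut(0, 6): punch at orig (0,22); cuts so far [(0, 22)]; region rows[0,8) x cols[16,32) = 8x16
Op 4 cut(2, 4): punch at orig (2,20); cuts so far [(0, 22), (2, 20)]; region rows[0,8) x cols[16,32) = 8x16
Unfold 1 (reflect across h@8): 4 holes -> [(0, 22), (2, 20), (13, 20), (15, 22)]
Unfold 2 (reflect across v@16): 8 holes -> [(0, 9), (0, 22), (2, 11), (2, 20), (13, 11), (13, 20), (15, 9), (15, 22)]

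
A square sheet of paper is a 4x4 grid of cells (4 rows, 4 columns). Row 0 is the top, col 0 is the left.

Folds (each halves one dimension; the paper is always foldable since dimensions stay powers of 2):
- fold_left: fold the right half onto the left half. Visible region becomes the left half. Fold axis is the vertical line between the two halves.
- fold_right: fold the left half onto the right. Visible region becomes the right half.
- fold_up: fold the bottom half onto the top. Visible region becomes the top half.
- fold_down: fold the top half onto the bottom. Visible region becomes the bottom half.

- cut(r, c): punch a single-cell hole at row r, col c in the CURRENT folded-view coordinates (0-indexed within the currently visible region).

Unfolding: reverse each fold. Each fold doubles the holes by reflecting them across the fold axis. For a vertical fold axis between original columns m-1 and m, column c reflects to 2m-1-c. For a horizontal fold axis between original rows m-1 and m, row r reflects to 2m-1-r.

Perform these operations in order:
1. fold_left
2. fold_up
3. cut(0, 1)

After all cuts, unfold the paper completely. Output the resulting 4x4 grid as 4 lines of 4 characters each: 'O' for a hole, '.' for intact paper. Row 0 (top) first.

Answer: .OO.
....
....
.OO.

Derivation:
Op 1 fold_left: fold axis v@2; visible region now rows[0,4) x cols[0,2) = 4x2
Op 2 fold_up: fold axis h@2; visible region now rows[0,2) x cols[0,2) = 2x2
Op 3 cut(0, 1): punch at orig (0,1); cuts so far [(0, 1)]; region rows[0,2) x cols[0,2) = 2x2
Unfold 1 (reflect across h@2): 2 holes -> [(0, 1), (3, 1)]
Unfold 2 (reflect across v@2): 4 holes -> [(0, 1), (0, 2), (3, 1), (3, 2)]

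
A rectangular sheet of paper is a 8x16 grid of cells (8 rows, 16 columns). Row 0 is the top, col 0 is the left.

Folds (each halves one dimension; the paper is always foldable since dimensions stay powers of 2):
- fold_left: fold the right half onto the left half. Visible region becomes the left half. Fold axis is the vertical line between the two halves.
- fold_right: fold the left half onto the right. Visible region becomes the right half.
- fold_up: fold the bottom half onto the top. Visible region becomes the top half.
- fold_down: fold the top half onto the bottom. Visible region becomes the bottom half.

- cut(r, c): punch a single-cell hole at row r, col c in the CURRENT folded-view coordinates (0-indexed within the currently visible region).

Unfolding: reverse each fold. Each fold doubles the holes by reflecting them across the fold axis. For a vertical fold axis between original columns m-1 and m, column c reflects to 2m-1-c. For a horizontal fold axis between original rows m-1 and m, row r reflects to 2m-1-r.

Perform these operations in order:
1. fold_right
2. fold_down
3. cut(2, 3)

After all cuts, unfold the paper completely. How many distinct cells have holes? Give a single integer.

Op 1 fold_right: fold axis v@8; visible region now rows[0,8) x cols[8,16) = 8x8
Op 2 fold_down: fold axis h@4; visible region now rows[4,8) x cols[8,16) = 4x8
Op 3 cut(2, 3): punch at orig (6,11); cuts so far [(6, 11)]; region rows[4,8) x cols[8,16) = 4x8
Unfold 1 (reflect across h@4): 2 holes -> [(1, 11), (6, 11)]
Unfold 2 (reflect across v@8): 4 holes -> [(1, 4), (1, 11), (6, 4), (6, 11)]

Answer: 4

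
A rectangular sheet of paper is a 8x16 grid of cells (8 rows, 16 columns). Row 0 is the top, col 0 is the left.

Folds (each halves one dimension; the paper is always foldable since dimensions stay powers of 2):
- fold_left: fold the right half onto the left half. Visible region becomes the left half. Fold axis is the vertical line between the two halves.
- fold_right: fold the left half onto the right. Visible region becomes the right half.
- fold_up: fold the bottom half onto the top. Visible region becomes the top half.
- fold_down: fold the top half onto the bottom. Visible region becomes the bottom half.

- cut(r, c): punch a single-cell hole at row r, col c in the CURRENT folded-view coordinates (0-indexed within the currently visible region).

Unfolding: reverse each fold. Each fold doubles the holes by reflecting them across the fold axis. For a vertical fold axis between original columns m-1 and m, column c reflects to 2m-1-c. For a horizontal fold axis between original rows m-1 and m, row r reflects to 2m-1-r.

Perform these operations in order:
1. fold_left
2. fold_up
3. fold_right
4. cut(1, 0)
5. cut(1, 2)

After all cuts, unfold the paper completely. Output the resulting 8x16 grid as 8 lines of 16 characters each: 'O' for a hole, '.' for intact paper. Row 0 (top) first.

Op 1 fold_left: fold axis v@8; visible region now rows[0,8) x cols[0,8) = 8x8
Op 2 fold_up: fold axis h@4; visible region now rows[0,4) x cols[0,8) = 4x8
Op 3 fold_right: fold axis v@4; visible region now rows[0,4) x cols[4,8) = 4x4
Op 4 cut(1, 0): punch at orig (1,4); cuts so far [(1, 4)]; region rows[0,4) x cols[4,8) = 4x4
Op 5 cut(1, 2): punch at orig (1,6); cuts so far [(1, 4), (1, 6)]; region rows[0,4) x cols[4,8) = 4x4
Unfold 1 (reflect across v@4): 4 holes -> [(1, 1), (1, 3), (1, 4), (1, 6)]
Unfold 2 (reflect across h@4): 8 holes -> [(1, 1), (1, 3), (1, 4), (1, 6), (6, 1), (6, 3), (6, 4), (6, 6)]
Unfold 3 (reflect across v@8): 16 holes -> [(1, 1), (1, 3), (1, 4), (1, 6), (1, 9), (1, 11), (1, 12), (1, 14), (6, 1), (6, 3), (6, 4), (6, 6), (6, 9), (6, 11), (6, 12), (6, 14)]

Answer: ................
.O.OO.O..O.OO.O.
................
................
................
................
.O.OO.O..O.OO.O.
................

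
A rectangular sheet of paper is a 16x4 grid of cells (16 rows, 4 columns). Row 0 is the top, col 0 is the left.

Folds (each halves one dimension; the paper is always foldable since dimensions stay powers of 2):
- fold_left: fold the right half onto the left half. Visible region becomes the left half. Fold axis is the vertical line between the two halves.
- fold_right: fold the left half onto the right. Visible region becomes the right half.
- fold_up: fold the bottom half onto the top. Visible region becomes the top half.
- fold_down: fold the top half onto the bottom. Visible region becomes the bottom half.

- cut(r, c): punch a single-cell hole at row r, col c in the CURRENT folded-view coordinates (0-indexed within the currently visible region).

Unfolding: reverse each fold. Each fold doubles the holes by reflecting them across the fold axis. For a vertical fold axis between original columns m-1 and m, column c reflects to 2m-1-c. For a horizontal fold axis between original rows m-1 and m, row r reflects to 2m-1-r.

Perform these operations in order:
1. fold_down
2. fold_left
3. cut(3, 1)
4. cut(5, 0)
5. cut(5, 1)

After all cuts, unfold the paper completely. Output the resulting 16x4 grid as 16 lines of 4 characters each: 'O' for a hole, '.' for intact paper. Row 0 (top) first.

Answer: ....
....
OOOO
....
.OO.
....
....
....
....
....
....
.OO.
....
OOOO
....
....

Derivation:
Op 1 fold_down: fold axis h@8; visible region now rows[8,16) x cols[0,4) = 8x4
Op 2 fold_left: fold axis v@2; visible region now rows[8,16) x cols[0,2) = 8x2
Op 3 cut(3, 1): punch at orig (11,1); cuts so far [(11, 1)]; region rows[8,16) x cols[0,2) = 8x2
Op 4 cut(5, 0): punch at orig (13,0); cuts so far [(11, 1), (13, 0)]; region rows[8,16) x cols[0,2) = 8x2
Op 5 cut(5, 1): punch at orig (13,1); cuts so far [(11, 1), (13, 0), (13, 1)]; region rows[8,16) x cols[0,2) = 8x2
Unfold 1 (reflect across v@2): 6 holes -> [(11, 1), (11, 2), (13, 0), (13, 1), (13, 2), (13, 3)]
Unfold 2 (reflect across h@8): 12 holes -> [(2, 0), (2, 1), (2, 2), (2, 3), (4, 1), (4, 2), (11, 1), (11, 2), (13, 0), (13, 1), (13, 2), (13, 3)]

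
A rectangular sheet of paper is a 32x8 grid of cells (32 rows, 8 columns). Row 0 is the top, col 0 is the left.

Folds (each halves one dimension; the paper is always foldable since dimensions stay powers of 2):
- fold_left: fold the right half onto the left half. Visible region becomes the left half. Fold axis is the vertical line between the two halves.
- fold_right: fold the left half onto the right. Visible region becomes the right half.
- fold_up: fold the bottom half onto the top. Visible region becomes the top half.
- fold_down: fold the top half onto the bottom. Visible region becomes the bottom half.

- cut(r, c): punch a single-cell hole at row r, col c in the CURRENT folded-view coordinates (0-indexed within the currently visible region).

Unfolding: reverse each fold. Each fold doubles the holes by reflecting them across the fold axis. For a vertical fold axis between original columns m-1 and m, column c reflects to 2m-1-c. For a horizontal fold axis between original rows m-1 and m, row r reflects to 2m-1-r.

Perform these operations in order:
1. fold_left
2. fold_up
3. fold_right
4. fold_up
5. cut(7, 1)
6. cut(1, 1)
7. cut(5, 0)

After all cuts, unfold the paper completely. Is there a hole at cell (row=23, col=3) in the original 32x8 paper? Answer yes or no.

Answer: yes

Derivation:
Op 1 fold_left: fold axis v@4; visible region now rows[0,32) x cols[0,4) = 32x4
Op 2 fold_up: fold axis h@16; visible region now rows[0,16) x cols[0,4) = 16x4
Op 3 fold_right: fold axis v@2; visible region now rows[0,16) x cols[2,4) = 16x2
Op 4 fold_up: fold axis h@8; visible region now rows[0,8) x cols[2,4) = 8x2
Op 5 cut(7, 1): punch at orig (7,3); cuts so far [(7, 3)]; region rows[0,8) x cols[2,4) = 8x2
Op 6 cut(1, 1): punch at orig (1,3); cuts so far [(1, 3), (7, 3)]; region rows[0,8) x cols[2,4) = 8x2
Op 7 cut(5, 0): punch at orig (5,2); cuts so far [(1, 3), (5, 2), (7, 3)]; region rows[0,8) x cols[2,4) = 8x2
Unfold 1 (reflect across h@8): 6 holes -> [(1, 3), (5, 2), (7, 3), (8, 3), (10, 2), (14, 3)]
Unfold 2 (reflect across v@2): 12 holes -> [(1, 0), (1, 3), (5, 1), (5, 2), (7, 0), (7, 3), (8, 0), (8, 3), (10, 1), (10, 2), (14, 0), (14, 3)]
Unfold 3 (reflect across h@16): 24 holes -> [(1, 0), (1, 3), (5, 1), (5, 2), (7, 0), (7, 3), (8, 0), (8, 3), (10, 1), (10, 2), (14, 0), (14, 3), (17, 0), (17, 3), (21, 1), (21, 2), (23, 0), (23, 3), (24, 0), (24, 3), (26, 1), (26, 2), (30, 0), (30, 3)]
Unfold 4 (reflect across v@4): 48 holes -> [(1, 0), (1, 3), (1, 4), (1, 7), (5, 1), (5, 2), (5, 5), (5, 6), (7, 0), (7, 3), (7, 4), (7, 7), (8, 0), (8, 3), (8, 4), (8, 7), (10, 1), (10, 2), (10, 5), (10, 6), (14, 0), (14, 3), (14, 4), (14, 7), (17, 0), (17, 3), (17, 4), (17, 7), (21, 1), (21, 2), (21, 5), (21, 6), (23, 0), (23, 3), (23, 4), (23, 7), (24, 0), (24, 3), (24, 4), (24, 7), (26, 1), (26, 2), (26, 5), (26, 6), (30, 0), (30, 3), (30, 4), (30, 7)]
Holes: [(1, 0), (1, 3), (1, 4), (1, 7), (5, 1), (5, 2), (5, 5), (5, 6), (7, 0), (7, 3), (7, 4), (7, 7), (8, 0), (8, 3), (8, 4), (8, 7), (10, 1), (10, 2), (10, 5), (10, 6), (14, 0), (14, 3), (14, 4), (14, 7), (17, 0), (17, 3), (17, 4), (17, 7), (21, 1), (21, 2), (21, 5), (21, 6), (23, 0), (23, 3), (23, 4), (23, 7), (24, 0), (24, 3), (24, 4), (24, 7), (26, 1), (26, 2), (26, 5), (26, 6), (30, 0), (30, 3), (30, 4), (30, 7)]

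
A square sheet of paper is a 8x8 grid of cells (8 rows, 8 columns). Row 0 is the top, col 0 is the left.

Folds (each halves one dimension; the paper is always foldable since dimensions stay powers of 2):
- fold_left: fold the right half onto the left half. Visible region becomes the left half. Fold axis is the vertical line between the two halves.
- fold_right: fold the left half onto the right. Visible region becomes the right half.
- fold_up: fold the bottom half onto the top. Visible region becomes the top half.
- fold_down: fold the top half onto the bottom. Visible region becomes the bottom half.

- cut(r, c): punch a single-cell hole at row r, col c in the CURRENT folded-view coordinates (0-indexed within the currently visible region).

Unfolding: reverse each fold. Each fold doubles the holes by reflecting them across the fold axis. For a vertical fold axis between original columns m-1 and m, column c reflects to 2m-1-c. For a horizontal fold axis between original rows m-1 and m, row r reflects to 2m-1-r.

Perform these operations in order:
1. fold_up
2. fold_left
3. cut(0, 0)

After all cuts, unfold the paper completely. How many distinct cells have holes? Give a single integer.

Op 1 fold_up: fold axis h@4; visible region now rows[0,4) x cols[0,8) = 4x8
Op 2 fold_left: fold axis v@4; visible region now rows[0,4) x cols[0,4) = 4x4
Op 3 cut(0, 0): punch at orig (0,0); cuts so far [(0, 0)]; region rows[0,4) x cols[0,4) = 4x4
Unfold 1 (reflect across v@4): 2 holes -> [(0, 0), (0, 7)]
Unfold 2 (reflect across h@4): 4 holes -> [(0, 0), (0, 7), (7, 0), (7, 7)]

Answer: 4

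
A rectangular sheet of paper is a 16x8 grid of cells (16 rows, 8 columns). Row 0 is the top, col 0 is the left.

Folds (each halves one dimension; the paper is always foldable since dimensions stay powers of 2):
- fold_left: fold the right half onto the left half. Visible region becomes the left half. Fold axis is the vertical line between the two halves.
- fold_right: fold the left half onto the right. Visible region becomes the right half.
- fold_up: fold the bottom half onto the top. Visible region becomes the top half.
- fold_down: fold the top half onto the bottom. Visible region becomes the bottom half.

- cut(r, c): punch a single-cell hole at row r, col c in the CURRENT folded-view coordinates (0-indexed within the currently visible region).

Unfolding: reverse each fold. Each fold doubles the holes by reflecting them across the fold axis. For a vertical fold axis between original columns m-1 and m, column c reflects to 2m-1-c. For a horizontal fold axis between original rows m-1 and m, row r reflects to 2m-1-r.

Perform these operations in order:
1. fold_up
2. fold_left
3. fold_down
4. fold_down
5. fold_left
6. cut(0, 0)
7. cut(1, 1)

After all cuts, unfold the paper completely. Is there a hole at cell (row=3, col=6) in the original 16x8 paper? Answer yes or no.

Op 1 fold_up: fold axis h@8; visible region now rows[0,8) x cols[0,8) = 8x8
Op 2 fold_left: fold axis v@4; visible region now rows[0,8) x cols[0,4) = 8x4
Op 3 fold_down: fold axis h@4; visible region now rows[4,8) x cols[0,4) = 4x4
Op 4 fold_down: fold axis h@6; visible region now rows[6,8) x cols[0,4) = 2x4
Op 5 fold_left: fold axis v@2; visible region now rows[6,8) x cols[0,2) = 2x2
Op 6 cut(0, 0): punch at orig (6,0); cuts so far [(6, 0)]; region rows[6,8) x cols[0,2) = 2x2
Op 7 cut(1, 1): punch at orig (7,1); cuts so far [(6, 0), (7, 1)]; region rows[6,8) x cols[0,2) = 2x2
Unfold 1 (reflect across v@2): 4 holes -> [(6, 0), (6, 3), (7, 1), (7, 2)]
Unfold 2 (reflect across h@6): 8 holes -> [(4, 1), (4, 2), (5, 0), (5, 3), (6, 0), (6, 3), (7, 1), (7, 2)]
Unfold 3 (reflect across h@4): 16 holes -> [(0, 1), (0, 2), (1, 0), (1, 3), (2, 0), (2, 3), (3, 1), (3, 2), (4, 1), (4, 2), (5, 0), (5, 3), (6, 0), (6, 3), (7, 1), (7, 2)]
Unfold 4 (reflect across v@4): 32 holes -> [(0, 1), (0, 2), (0, 5), (0, 6), (1, 0), (1, 3), (1, 4), (1, 7), (2, 0), (2, 3), (2, 4), (2, 7), (3, 1), (3, 2), (3, 5), (3, 6), (4, 1), (4, 2), (4, 5), (4, 6), (5, 0), (5, 3), (5, 4), (5, 7), (6, 0), (6, 3), (6, 4), (6, 7), (7, 1), (7, 2), (7, 5), (7, 6)]
Unfold 5 (reflect across h@8): 64 holes -> [(0, 1), (0, 2), (0, 5), (0, 6), (1, 0), (1, 3), (1, 4), (1, 7), (2, 0), (2, 3), (2, 4), (2, 7), (3, 1), (3, 2), (3, 5), (3, 6), (4, 1), (4, 2), (4, 5), (4, 6), (5, 0), (5, 3), (5, 4), (5, 7), (6, 0), (6, 3), (6, 4), (6, 7), (7, 1), (7, 2), (7, 5), (7, 6), (8, 1), (8, 2), (8, 5), (8, 6), (9, 0), (9, 3), (9, 4), (9, 7), (10, 0), (10, 3), (10, 4), (10, 7), (11, 1), (11, 2), (11, 5), (11, 6), (12, 1), (12, 2), (12, 5), (12, 6), (13, 0), (13, 3), (13, 4), (13, 7), (14, 0), (14, 3), (14, 4), (14, 7), (15, 1), (15, 2), (15, 5), (15, 6)]
Holes: [(0, 1), (0, 2), (0, 5), (0, 6), (1, 0), (1, 3), (1, 4), (1, 7), (2, 0), (2, 3), (2, 4), (2, 7), (3, 1), (3, 2), (3, 5), (3, 6), (4, 1), (4, 2), (4, 5), (4, 6), (5, 0), (5, 3), (5, 4), (5, 7), (6, 0), (6, 3), (6, 4), (6, 7), (7, 1), (7, 2), (7, 5), (7, 6), (8, 1), (8, 2), (8, 5), (8, 6), (9, 0), (9, 3), (9, 4), (9, 7), (10, 0), (10, 3), (10, 4), (10, 7), (11, 1), (11, 2), (11, 5), (11, 6), (12, 1), (12, 2), (12, 5), (12, 6), (13, 0), (13, 3), (13, 4), (13, 7), (14, 0), (14, 3), (14, 4), (14, 7), (15, 1), (15, 2), (15, 5), (15, 6)]

Answer: yes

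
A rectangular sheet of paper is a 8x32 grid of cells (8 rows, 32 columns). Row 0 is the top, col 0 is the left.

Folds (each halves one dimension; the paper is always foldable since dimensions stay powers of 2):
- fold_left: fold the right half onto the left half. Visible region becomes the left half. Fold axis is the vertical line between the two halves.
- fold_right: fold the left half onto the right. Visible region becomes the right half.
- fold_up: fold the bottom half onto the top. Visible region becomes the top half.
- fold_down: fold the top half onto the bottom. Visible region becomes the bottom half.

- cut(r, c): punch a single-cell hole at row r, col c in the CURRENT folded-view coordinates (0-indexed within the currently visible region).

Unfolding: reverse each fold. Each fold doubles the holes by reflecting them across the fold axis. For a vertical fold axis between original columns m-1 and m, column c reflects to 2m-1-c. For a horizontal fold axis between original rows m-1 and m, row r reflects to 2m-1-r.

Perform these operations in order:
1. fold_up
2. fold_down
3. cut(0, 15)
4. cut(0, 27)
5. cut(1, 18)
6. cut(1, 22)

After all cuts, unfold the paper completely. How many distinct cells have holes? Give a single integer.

Op 1 fold_up: fold axis h@4; visible region now rows[0,4) x cols[0,32) = 4x32
Op 2 fold_down: fold axis h@2; visible region now rows[2,4) x cols[0,32) = 2x32
Op 3 cut(0, 15): punch at orig (2,15); cuts so far [(2, 15)]; region rows[2,4) x cols[0,32) = 2x32
Op 4 cut(0, 27): punch at orig (2,27); cuts so far [(2, 15), (2, 27)]; region rows[2,4) x cols[0,32) = 2x32
Op 5 cut(1, 18): punch at orig (3,18); cuts so far [(2, 15), (2, 27), (3, 18)]; region rows[2,4) x cols[0,32) = 2x32
Op 6 cut(1, 22): punch at orig (3,22); cuts so far [(2, 15), (2, 27), (3, 18), (3, 22)]; region rows[2,4) x cols[0,32) = 2x32
Unfold 1 (reflect across h@2): 8 holes -> [(0, 18), (0, 22), (1, 15), (1, 27), (2, 15), (2, 27), (3, 18), (3, 22)]
Unfold 2 (reflect across h@4): 16 holes -> [(0, 18), (0, 22), (1, 15), (1, 27), (2, 15), (2, 27), (3, 18), (3, 22), (4, 18), (4, 22), (5, 15), (5, 27), (6, 15), (6, 27), (7, 18), (7, 22)]

Answer: 16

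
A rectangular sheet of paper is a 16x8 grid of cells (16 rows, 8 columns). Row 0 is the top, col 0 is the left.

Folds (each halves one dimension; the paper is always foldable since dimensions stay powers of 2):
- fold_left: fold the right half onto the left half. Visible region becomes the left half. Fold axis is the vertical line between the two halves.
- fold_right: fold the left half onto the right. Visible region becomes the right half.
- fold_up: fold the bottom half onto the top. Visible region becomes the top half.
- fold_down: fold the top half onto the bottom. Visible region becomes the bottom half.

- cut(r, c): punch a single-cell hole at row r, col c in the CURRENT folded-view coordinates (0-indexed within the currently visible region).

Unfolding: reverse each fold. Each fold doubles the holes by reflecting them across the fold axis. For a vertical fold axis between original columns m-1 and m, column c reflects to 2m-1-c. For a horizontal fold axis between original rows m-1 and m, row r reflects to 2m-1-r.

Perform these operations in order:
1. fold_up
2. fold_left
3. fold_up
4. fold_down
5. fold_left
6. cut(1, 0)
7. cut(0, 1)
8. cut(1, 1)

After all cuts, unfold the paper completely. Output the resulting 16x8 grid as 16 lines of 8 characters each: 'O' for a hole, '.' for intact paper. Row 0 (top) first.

Op 1 fold_up: fold axis h@8; visible region now rows[0,8) x cols[0,8) = 8x8
Op 2 fold_left: fold axis v@4; visible region now rows[0,8) x cols[0,4) = 8x4
Op 3 fold_up: fold axis h@4; visible region now rows[0,4) x cols[0,4) = 4x4
Op 4 fold_down: fold axis h@2; visible region now rows[2,4) x cols[0,4) = 2x4
Op 5 fold_left: fold axis v@2; visible region now rows[2,4) x cols[0,2) = 2x2
Op 6 cut(1, 0): punch at orig (3,0); cuts so far [(3, 0)]; region rows[2,4) x cols[0,2) = 2x2
Op 7 cut(0, 1): punch at orig (2,1); cuts so far [(2, 1), (3, 0)]; region rows[2,4) x cols[0,2) = 2x2
Op 8 cut(1, 1): punch at orig (3,1); cuts so far [(2, 1), (3, 0), (3, 1)]; region rows[2,4) x cols[0,2) = 2x2
Unfold 1 (reflect across v@2): 6 holes -> [(2, 1), (2, 2), (3, 0), (3, 1), (3, 2), (3, 3)]
Unfold 2 (reflect across h@2): 12 holes -> [(0, 0), (0, 1), (0, 2), (0, 3), (1, 1), (1, 2), (2, 1), (2, 2), (3, 0), (3, 1), (3, 2), (3, 3)]
Unfold 3 (reflect across h@4): 24 holes -> [(0, 0), (0, 1), (0, 2), (0, 3), (1, 1), (1, 2), (2, 1), (2, 2), (3, 0), (3, 1), (3, 2), (3, 3), (4, 0), (4, 1), (4, 2), (4, 3), (5, 1), (5, 2), (6, 1), (6, 2), (7, 0), (7, 1), (7, 2), (7, 3)]
Unfold 4 (reflect across v@4): 48 holes -> [(0, 0), (0, 1), (0, 2), (0, 3), (0, 4), (0, 5), (0, 6), (0, 7), (1, 1), (1, 2), (1, 5), (1, 6), (2, 1), (2, 2), (2, 5), (2, 6), (3, 0), (3, 1), (3, 2), (3, 3), (3, 4), (3, 5), (3, 6), (3, 7), (4, 0), (4, 1), (4, 2), (4, 3), (4, 4), (4, 5), (4, 6), (4, 7), (5, 1), (5, 2), (5, 5), (5, 6), (6, 1), (6, 2), (6, 5), (6, 6), (7, 0), (7, 1), (7, 2), (7, 3), (7, 4), (7, 5), (7, 6), (7, 7)]
Unfold 5 (reflect across h@8): 96 holes -> [(0, 0), (0, 1), (0, 2), (0, 3), (0, 4), (0, 5), (0, 6), (0, 7), (1, 1), (1, 2), (1, 5), (1, 6), (2, 1), (2, 2), (2, 5), (2, 6), (3, 0), (3, 1), (3, 2), (3, 3), (3, 4), (3, 5), (3, 6), (3, 7), (4, 0), (4, 1), (4, 2), (4, 3), (4, 4), (4, 5), (4, 6), (4, 7), (5, 1), (5, 2), (5, 5), (5, 6), (6, 1), (6, 2), (6, 5), (6, 6), (7, 0), (7, 1), (7, 2), (7, 3), (7, 4), (7, 5), (7, 6), (7, 7), (8, 0), (8, 1), (8, 2), (8, 3), (8, 4), (8, 5), (8, 6), (8, 7), (9, 1), (9, 2), (9, 5), (9, 6), (10, 1), (10, 2), (10, 5), (10, 6), (11, 0), (11, 1), (11, 2), (11, 3), (11, 4), (11, 5), (11, 6), (11, 7), (12, 0), (12, 1), (12, 2), (12, 3), (12, 4), (12, 5), (12, 6), (12, 7), (13, 1), (13, 2), (13, 5), (13, 6), (14, 1), (14, 2), (14, 5), (14, 6), (15, 0), (15, 1), (15, 2), (15, 3), (15, 4), (15, 5), (15, 6), (15, 7)]

Answer: OOOOOOOO
.OO..OO.
.OO..OO.
OOOOOOOO
OOOOOOOO
.OO..OO.
.OO..OO.
OOOOOOOO
OOOOOOOO
.OO..OO.
.OO..OO.
OOOOOOOO
OOOOOOOO
.OO..OO.
.OO..OO.
OOOOOOOO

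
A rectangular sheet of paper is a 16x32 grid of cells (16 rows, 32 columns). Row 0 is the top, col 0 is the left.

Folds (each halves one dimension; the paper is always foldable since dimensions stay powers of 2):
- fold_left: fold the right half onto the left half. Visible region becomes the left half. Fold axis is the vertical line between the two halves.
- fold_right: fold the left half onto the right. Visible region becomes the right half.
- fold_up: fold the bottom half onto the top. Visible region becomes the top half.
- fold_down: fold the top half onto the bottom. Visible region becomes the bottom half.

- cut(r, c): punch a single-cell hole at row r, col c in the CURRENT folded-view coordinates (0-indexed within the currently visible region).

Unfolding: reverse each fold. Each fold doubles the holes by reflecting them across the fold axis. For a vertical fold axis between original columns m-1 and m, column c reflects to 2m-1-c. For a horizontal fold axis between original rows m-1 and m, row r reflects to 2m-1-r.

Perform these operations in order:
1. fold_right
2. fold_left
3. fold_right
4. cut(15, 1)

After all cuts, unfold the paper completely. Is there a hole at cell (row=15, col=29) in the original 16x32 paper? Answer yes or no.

Op 1 fold_right: fold axis v@16; visible region now rows[0,16) x cols[16,32) = 16x16
Op 2 fold_left: fold axis v@24; visible region now rows[0,16) x cols[16,24) = 16x8
Op 3 fold_right: fold axis v@20; visible region now rows[0,16) x cols[20,24) = 16x4
Op 4 cut(15, 1): punch at orig (15,21); cuts so far [(15, 21)]; region rows[0,16) x cols[20,24) = 16x4
Unfold 1 (reflect across v@20): 2 holes -> [(15, 18), (15, 21)]
Unfold 2 (reflect across v@24): 4 holes -> [(15, 18), (15, 21), (15, 26), (15, 29)]
Unfold 3 (reflect across v@16): 8 holes -> [(15, 2), (15, 5), (15, 10), (15, 13), (15, 18), (15, 21), (15, 26), (15, 29)]
Holes: [(15, 2), (15, 5), (15, 10), (15, 13), (15, 18), (15, 21), (15, 26), (15, 29)]

Answer: yes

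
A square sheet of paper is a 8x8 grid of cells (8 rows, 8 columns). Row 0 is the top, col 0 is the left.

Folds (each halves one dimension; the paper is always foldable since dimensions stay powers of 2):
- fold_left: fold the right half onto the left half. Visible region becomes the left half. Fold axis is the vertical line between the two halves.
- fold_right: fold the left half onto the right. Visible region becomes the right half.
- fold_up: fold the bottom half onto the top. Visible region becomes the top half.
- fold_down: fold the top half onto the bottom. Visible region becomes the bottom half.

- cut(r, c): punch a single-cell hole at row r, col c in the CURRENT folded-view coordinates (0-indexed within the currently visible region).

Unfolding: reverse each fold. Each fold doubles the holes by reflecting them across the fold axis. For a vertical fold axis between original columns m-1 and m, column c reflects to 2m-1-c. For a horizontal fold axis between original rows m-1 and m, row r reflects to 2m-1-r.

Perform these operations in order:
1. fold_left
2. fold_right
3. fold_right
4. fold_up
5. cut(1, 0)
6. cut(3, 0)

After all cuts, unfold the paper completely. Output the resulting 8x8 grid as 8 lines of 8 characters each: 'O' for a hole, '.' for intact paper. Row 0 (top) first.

Answer: ........
OOOOOOOO
........
OOOOOOOO
OOOOOOOO
........
OOOOOOOO
........

Derivation:
Op 1 fold_left: fold axis v@4; visible region now rows[0,8) x cols[0,4) = 8x4
Op 2 fold_right: fold axis v@2; visible region now rows[0,8) x cols[2,4) = 8x2
Op 3 fold_right: fold axis v@3; visible region now rows[0,8) x cols[3,4) = 8x1
Op 4 fold_up: fold axis h@4; visible region now rows[0,4) x cols[3,4) = 4x1
Op 5 cut(1, 0): punch at orig (1,3); cuts so far [(1, 3)]; region rows[0,4) x cols[3,4) = 4x1
Op 6 cut(3, 0): punch at orig (3,3); cuts so far [(1, 3), (3, 3)]; region rows[0,4) x cols[3,4) = 4x1
Unfold 1 (reflect across h@4): 4 holes -> [(1, 3), (3, 3), (4, 3), (6, 3)]
Unfold 2 (reflect across v@3): 8 holes -> [(1, 2), (1, 3), (3, 2), (3, 3), (4, 2), (4, 3), (6, 2), (6, 3)]
Unfold 3 (reflect across v@2): 16 holes -> [(1, 0), (1, 1), (1, 2), (1, 3), (3, 0), (3, 1), (3, 2), (3, 3), (4, 0), (4, 1), (4, 2), (4, 3), (6, 0), (6, 1), (6, 2), (6, 3)]
Unfold 4 (reflect across v@4): 32 holes -> [(1, 0), (1, 1), (1, 2), (1, 3), (1, 4), (1, 5), (1, 6), (1, 7), (3, 0), (3, 1), (3, 2), (3, 3), (3, 4), (3, 5), (3, 6), (3, 7), (4, 0), (4, 1), (4, 2), (4, 3), (4, 4), (4, 5), (4, 6), (4, 7), (6, 0), (6, 1), (6, 2), (6, 3), (6, 4), (6, 5), (6, 6), (6, 7)]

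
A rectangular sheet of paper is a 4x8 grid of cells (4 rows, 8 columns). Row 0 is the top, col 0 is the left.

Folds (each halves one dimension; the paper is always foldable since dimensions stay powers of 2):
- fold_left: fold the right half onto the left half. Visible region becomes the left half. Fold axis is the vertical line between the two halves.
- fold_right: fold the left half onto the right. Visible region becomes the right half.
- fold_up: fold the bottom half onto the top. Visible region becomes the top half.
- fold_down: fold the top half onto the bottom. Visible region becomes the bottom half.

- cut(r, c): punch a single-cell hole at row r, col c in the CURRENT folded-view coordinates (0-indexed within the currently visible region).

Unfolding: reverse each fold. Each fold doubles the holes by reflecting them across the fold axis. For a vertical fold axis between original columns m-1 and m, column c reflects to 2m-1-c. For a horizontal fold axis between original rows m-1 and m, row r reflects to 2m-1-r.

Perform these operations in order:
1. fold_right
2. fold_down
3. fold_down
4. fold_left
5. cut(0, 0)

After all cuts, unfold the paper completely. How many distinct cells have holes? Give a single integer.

Answer: 16

Derivation:
Op 1 fold_right: fold axis v@4; visible region now rows[0,4) x cols[4,8) = 4x4
Op 2 fold_down: fold axis h@2; visible region now rows[2,4) x cols[4,8) = 2x4
Op 3 fold_down: fold axis h@3; visible region now rows[3,4) x cols[4,8) = 1x4
Op 4 fold_left: fold axis v@6; visible region now rows[3,4) x cols[4,6) = 1x2
Op 5 cut(0, 0): punch at orig (3,4); cuts so far [(3, 4)]; region rows[3,4) x cols[4,6) = 1x2
Unfold 1 (reflect across v@6): 2 holes -> [(3, 4), (3, 7)]
Unfold 2 (reflect across h@3): 4 holes -> [(2, 4), (2, 7), (3, 4), (3, 7)]
Unfold 3 (reflect across h@2): 8 holes -> [(0, 4), (0, 7), (1, 4), (1, 7), (2, 4), (2, 7), (3, 4), (3, 7)]
Unfold 4 (reflect across v@4): 16 holes -> [(0, 0), (0, 3), (0, 4), (0, 7), (1, 0), (1, 3), (1, 4), (1, 7), (2, 0), (2, 3), (2, 4), (2, 7), (3, 0), (3, 3), (3, 4), (3, 7)]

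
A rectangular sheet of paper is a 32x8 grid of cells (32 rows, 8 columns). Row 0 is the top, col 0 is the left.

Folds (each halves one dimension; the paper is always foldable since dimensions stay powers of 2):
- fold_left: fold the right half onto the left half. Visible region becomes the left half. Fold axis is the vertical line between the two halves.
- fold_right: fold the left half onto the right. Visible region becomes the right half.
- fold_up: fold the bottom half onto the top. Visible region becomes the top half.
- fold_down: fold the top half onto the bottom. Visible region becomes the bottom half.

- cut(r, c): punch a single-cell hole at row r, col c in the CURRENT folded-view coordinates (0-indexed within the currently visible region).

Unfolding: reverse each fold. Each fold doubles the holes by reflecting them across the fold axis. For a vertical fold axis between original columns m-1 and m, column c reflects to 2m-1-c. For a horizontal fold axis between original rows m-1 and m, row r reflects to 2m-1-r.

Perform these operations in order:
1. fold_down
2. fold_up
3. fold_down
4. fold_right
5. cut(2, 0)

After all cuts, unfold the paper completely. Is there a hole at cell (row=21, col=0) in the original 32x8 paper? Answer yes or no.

Answer: no

Derivation:
Op 1 fold_down: fold axis h@16; visible region now rows[16,32) x cols[0,8) = 16x8
Op 2 fold_up: fold axis h@24; visible region now rows[16,24) x cols[0,8) = 8x8
Op 3 fold_down: fold axis h@20; visible region now rows[20,24) x cols[0,8) = 4x8
Op 4 fold_right: fold axis v@4; visible region now rows[20,24) x cols[4,8) = 4x4
Op 5 cut(2, 0): punch at orig (22,4); cuts so far [(22, 4)]; region rows[20,24) x cols[4,8) = 4x4
Unfold 1 (reflect across v@4): 2 holes -> [(22, 3), (22, 4)]
Unfold 2 (reflect across h@20): 4 holes -> [(17, 3), (17, 4), (22, 3), (22, 4)]
Unfold 3 (reflect across h@24): 8 holes -> [(17, 3), (17, 4), (22, 3), (22, 4), (25, 3), (25, 4), (30, 3), (30, 4)]
Unfold 4 (reflect across h@16): 16 holes -> [(1, 3), (1, 4), (6, 3), (6, 4), (9, 3), (9, 4), (14, 3), (14, 4), (17, 3), (17, 4), (22, 3), (22, 4), (25, 3), (25, 4), (30, 3), (30, 4)]
Holes: [(1, 3), (1, 4), (6, 3), (6, 4), (9, 3), (9, 4), (14, 3), (14, 4), (17, 3), (17, 4), (22, 3), (22, 4), (25, 3), (25, 4), (30, 3), (30, 4)]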